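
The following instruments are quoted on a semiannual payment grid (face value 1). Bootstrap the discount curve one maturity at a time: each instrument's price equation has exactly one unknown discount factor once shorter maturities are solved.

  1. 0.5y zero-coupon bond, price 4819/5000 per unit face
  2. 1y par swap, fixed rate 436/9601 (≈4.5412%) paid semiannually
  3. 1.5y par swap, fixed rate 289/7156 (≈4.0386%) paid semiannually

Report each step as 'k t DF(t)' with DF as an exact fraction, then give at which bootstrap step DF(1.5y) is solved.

1 1/2 4819/5000
2 1 2391/2500
3 3/2 4711/5000
DF(1.5y) is solved at step 3

step 1 [0.5y] zero: DF = P = 4819/5000 ≈ 0.963800
step 2 [1y] swap r/2=218/9601: DF=(1 − 218/9601·(0.963800))/(1+218/9601) = 2391/2500 ≈ 0.956400
step 3 [1.5y] swap r/2=289/14312: DF=(1 − 289/14312·(0.963800+0.956400))/(1+289/14312) = 4711/5000 ≈ 0.942200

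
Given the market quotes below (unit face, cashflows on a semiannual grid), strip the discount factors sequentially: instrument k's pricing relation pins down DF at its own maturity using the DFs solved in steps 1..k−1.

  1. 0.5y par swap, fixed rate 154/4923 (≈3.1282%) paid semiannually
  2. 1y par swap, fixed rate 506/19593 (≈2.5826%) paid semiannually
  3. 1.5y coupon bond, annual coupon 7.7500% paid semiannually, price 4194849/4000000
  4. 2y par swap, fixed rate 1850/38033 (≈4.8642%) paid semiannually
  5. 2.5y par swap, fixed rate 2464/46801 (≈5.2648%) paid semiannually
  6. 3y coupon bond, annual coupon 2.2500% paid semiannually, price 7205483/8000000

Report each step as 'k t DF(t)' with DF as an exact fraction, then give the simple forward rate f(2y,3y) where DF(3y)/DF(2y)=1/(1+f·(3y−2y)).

step 1 [0.5y] swap r/2=77/4923: DF=(1 − 77/4923·(0))/(1+77/4923) = 4923/5000 ≈ 0.984600
step 2 [1y] swap r/2=253/19593: DF=(1 − 253/19593·(0.984600))/(1+253/19593) = 9747/10000 ≈ 0.974700
step 3 [1.5y] bond c/2=31/800: DF=(4194849/4000000 − 31/800·(0.984600+0.974700))/(1+31/800) = 1873/2000 ≈ 0.936500
step 4 [2y] swap r/2=925/38033: DF=(1 − 925/38033·(0.984600+0.974700+0.936500))/(1+925/38033) = 363/400 ≈ 0.907500
step 5 [2.5y] swap r/2=1232/46801: DF=(1 − 1232/46801·(0.984600+0.974700+0.936500+0.907500))/(1+1232/46801) = 548/625 ≈ 0.876800
step 6 [3y] bond c/2=9/800: DF=(7205483/8000000 − 9/800·(0.984600+0.974700+0.936500+0.907500+0.876800))/(1+9/800) = 4193/5000 ≈ 0.838600

1 1/2 4923/5000
2 1 9747/10000
3 3/2 1873/2000
4 2 363/400
5 5/2 548/625
6 3 4193/5000
f(2y,3y) = ((363/400)/(4193/5000) − 1)/(1) = 689/8386 ≈ 8.2161%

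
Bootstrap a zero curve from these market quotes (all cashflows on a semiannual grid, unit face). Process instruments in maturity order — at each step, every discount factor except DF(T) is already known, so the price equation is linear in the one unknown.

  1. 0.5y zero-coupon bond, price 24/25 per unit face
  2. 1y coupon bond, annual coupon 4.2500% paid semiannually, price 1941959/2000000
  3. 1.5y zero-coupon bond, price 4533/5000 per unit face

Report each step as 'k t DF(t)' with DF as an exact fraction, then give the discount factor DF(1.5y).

step 1 [0.5y] zero: DF = P = 24/25 ≈ 0.960000
step 2 [1y] bond c/2=17/800: DF=(1941959/2000000 − 17/800·(0.960000))/(1+17/800) = 2327/2500 ≈ 0.930800
step 3 [1.5y] zero: DF = P = 4533/5000 ≈ 0.906600

1 1/2 24/25
2 1 2327/2500
3 3/2 4533/5000
DF(1.5y) = 4533/5000 ≈ 0.906600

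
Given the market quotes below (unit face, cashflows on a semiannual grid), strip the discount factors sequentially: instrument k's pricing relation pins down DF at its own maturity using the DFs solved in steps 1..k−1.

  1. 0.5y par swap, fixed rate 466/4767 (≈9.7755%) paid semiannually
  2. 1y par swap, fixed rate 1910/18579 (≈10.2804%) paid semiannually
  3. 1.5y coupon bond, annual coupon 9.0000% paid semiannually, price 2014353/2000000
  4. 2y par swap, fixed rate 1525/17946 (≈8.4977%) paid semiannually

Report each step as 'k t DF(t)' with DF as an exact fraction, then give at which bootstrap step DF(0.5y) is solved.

1 1/2 4767/5000
2 1 1809/2000
3 3/2 4419/5000
4 2 339/400
DF(0.5y) is solved at step 1

step 1 [0.5y] swap r/2=233/4767: DF=(1 − 233/4767·(0))/(1+233/4767) = 4767/5000 ≈ 0.953400
step 2 [1y] swap r/2=955/18579: DF=(1 − 955/18579·(0.953400))/(1+955/18579) = 1809/2000 ≈ 0.904500
step 3 [1.5y] bond c/2=9/200: DF=(2014353/2000000 − 9/200·(0.953400+0.904500))/(1+9/200) = 4419/5000 ≈ 0.883800
step 4 [2y] swap r/2=1525/35892: DF=(1 − 1525/35892·(0.953400+0.904500+0.883800))/(1+1525/35892) = 339/400 ≈ 0.847500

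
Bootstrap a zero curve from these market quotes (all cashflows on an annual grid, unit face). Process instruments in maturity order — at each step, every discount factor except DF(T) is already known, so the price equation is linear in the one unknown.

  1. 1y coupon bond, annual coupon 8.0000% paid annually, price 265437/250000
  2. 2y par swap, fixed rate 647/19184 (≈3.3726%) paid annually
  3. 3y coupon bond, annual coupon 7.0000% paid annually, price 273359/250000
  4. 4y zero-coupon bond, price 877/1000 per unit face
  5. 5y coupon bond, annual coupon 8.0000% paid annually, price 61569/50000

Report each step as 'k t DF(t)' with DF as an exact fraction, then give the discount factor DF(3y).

1 1 9831/10000
2 2 9353/10000
3 3 2241/2500
4 4 877/1000
5 5 8667/10000
DF(3y) = 2241/2500 ≈ 0.896400

step 1 [1y] bond c/1=2/25: DF=(265437/250000 − 2/25·(0))/(1+2/25) = 9831/10000 ≈ 0.983100
step 2 [2y] swap r/1=647/19184: DF=(1 − 647/19184·(0.983100))/(1+647/19184) = 9353/10000 ≈ 0.935300
step 3 [3y] bond c/1=7/100: DF=(273359/250000 − 7/100·(0.983100+0.935300))/(1+7/100) = 2241/2500 ≈ 0.896400
step 4 [4y] zero: DF = P = 877/1000 ≈ 0.877000
step 5 [5y] bond c/1=2/25: DF=(61569/50000 − 2/25·(0.983100+0.935300+0.896400+0.877000))/(1+2/25) = 8667/10000 ≈ 0.866700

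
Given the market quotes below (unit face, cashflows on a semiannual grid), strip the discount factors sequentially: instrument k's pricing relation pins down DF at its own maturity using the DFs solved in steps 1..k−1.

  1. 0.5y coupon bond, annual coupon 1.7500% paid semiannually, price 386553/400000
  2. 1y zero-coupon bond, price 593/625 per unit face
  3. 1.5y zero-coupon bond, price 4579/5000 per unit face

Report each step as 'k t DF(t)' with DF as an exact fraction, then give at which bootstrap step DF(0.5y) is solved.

step 1 [0.5y] bond c/2=7/800: DF=(386553/400000 − 7/800·(0))/(1+7/800) = 479/500 ≈ 0.958000
step 2 [1y] zero: DF = P = 593/625 ≈ 0.948800
step 3 [1.5y] zero: DF = P = 4579/5000 ≈ 0.915800

1 1/2 479/500
2 1 593/625
3 3/2 4579/5000
DF(0.5y) is solved at step 1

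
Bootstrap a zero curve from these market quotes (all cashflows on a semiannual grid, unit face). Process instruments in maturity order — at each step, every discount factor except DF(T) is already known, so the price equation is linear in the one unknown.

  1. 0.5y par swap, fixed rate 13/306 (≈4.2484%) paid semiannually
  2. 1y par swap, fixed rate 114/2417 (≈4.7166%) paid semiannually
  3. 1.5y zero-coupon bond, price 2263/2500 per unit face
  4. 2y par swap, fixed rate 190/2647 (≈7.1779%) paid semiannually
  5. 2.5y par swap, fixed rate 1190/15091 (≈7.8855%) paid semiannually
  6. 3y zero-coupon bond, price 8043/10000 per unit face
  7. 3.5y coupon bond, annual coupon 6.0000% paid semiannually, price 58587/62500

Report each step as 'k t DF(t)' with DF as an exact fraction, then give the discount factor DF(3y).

step 1 [0.5y] swap r/2=13/612: DF=(1 − 13/612·(0))/(1+13/612) = 612/625 ≈ 0.979200
step 2 [1y] swap r/2=57/2417: DF=(1 − 57/2417·(0.979200))/(1+57/2417) = 1193/1250 ≈ 0.954400
step 3 [1.5y] zero: DF = P = 2263/2500 ≈ 0.905200
step 4 [2y] swap r/2=95/2647: DF=(1 − 95/2647·(0.979200+0.954400+0.905200))/(1+95/2647) = 867/1000 ≈ 0.867000
step 5 [2.5y] swap r/2=595/15091: DF=(1 − 595/15091·(0.979200+0.954400+0.905200+0.867000))/(1+595/15091) = 1643/2000 ≈ 0.821500
step 6 [3y] zero: DF = P = 8043/10000 ≈ 0.804300
step 7 [3.5y] bond c/2=3/100: DF=(58587/62500 − 3/100·(0.979200+0.954400+0.905200+0.867000+0.821500+0.804300))/(1+3/100) = 1887/2500 ≈ 0.754800

1 1/2 612/625
2 1 1193/1250
3 3/2 2263/2500
4 2 867/1000
5 5/2 1643/2000
6 3 8043/10000
7 7/2 1887/2500
DF(3y) = 8043/10000 ≈ 0.804300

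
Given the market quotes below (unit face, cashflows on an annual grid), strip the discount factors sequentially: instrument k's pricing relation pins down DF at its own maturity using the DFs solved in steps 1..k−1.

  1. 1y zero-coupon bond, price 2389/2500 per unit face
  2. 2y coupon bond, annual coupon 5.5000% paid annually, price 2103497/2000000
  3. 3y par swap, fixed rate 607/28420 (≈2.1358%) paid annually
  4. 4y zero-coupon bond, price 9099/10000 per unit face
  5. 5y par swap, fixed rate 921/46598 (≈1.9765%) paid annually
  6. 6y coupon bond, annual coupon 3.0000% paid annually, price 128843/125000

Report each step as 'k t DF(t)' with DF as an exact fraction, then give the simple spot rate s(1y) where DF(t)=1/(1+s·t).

1 1 2389/2500
2 2 9471/10000
3 3 9393/10000
4 4 9099/10000
5 5 9079/10000
6 6 173/200
s(1y) = (1/(2389/2500) − 1)/(1) = 111/2389 ≈ 4.6463%

step 1 [1y] zero: DF = P = 2389/2500 ≈ 0.955600
step 2 [2y] bond c/1=11/200: DF=(2103497/2000000 − 11/200·(0.955600))/(1+11/200) = 9471/10000 ≈ 0.947100
step 3 [3y] swap r/1=607/28420: DF=(1 − 607/28420·(0.955600+0.947100))/(1+607/28420) = 9393/10000 ≈ 0.939300
step 4 [4y] zero: DF = P = 9099/10000 ≈ 0.909900
step 5 [5y] swap r/1=921/46598: DF=(1 − 921/46598·(0.955600+0.947100+0.939300+0.909900))/(1+921/46598) = 9079/10000 ≈ 0.907900
step 6 [6y] bond c/1=3/100: DF=(128843/125000 − 3/100·(0.955600+0.947100+0.939300+0.909900+0.907900))/(1+3/100) = 173/200 ≈ 0.865000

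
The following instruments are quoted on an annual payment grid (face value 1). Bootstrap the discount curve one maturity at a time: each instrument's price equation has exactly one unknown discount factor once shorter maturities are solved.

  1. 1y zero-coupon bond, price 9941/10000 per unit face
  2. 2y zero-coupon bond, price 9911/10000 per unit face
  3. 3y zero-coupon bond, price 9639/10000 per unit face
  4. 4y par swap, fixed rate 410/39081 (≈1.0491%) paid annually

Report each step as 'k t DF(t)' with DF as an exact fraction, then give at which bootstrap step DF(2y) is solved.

step 1 [1y] zero: DF = P = 9941/10000 ≈ 0.994100
step 2 [2y] zero: DF = P = 9911/10000 ≈ 0.991100
step 3 [3y] zero: DF = P = 9639/10000 ≈ 0.963900
step 4 [4y] swap r/1=410/39081: DF=(1 − 410/39081·(0.994100+0.991100+0.963900))/(1+410/39081) = 959/1000 ≈ 0.959000

1 1 9941/10000
2 2 9911/10000
3 3 9639/10000
4 4 959/1000
DF(2y) is solved at step 2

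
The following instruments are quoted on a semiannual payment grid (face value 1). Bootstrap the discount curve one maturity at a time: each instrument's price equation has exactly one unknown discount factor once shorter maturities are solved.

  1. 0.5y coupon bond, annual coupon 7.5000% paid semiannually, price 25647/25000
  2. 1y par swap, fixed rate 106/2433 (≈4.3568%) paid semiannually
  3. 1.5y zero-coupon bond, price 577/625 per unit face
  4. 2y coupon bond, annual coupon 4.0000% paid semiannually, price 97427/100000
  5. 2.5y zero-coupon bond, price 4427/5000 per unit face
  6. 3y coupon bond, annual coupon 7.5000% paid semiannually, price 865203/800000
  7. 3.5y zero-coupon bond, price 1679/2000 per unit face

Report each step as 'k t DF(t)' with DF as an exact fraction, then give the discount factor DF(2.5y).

1 1/2 618/625
2 1 1197/1250
3 3/2 577/625
4 2 8989/10000
5 5/2 4427/5000
6 3 4371/5000
7 7/2 1679/2000
DF(2.5y) = 4427/5000 ≈ 0.885400

step 1 [0.5y] bond c/2=3/80: DF=(25647/25000 − 3/80·(0))/(1+3/80) = 618/625 ≈ 0.988800
step 2 [1y] swap r/2=53/2433: DF=(1 − 53/2433·(0.988800))/(1+53/2433) = 1197/1250 ≈ 0.957600
step 3 [1.5y] zero: DF = P = 577/625 ≈ 0.923200
step 4 [2y] bond c/2=1/50: DF=(97427/100000 − 1/50·(0.988800+0.957600+0.923200))/(1+1/50) = 8989/10000 ≈ 0.898900
step 5 [2.5y] zero: DF = P = 4427/5000 ≈ 0.885400
step 6 [3y] bond c/2=3/80: DF=(865203/800000 − 3/80·(0.988800+0.957600+0.923200+0.898900+0.885400))/(1+3/80) = 4371/5000 ≈ 0.874200
step 7 [3.5y] zero: DF = P = 1679/2000 ≈ 0.839500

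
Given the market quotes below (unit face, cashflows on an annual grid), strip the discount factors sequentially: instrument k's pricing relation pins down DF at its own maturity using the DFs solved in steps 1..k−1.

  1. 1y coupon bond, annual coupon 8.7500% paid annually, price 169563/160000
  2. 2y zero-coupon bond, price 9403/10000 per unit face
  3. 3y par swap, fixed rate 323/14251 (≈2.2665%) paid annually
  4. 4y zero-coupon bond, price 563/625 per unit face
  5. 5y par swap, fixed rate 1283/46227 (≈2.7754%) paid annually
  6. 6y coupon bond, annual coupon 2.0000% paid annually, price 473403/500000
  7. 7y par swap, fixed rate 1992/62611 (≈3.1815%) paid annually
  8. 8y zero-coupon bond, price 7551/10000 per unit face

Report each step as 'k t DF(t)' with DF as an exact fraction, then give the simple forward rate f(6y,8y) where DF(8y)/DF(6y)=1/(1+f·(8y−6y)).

step 1 [1y] bond c/1=7/80: DF=(169563/160000 − 7/80·(0))/(1+7/80) = 1949/2000 ≈ 0.974500
step 2 [2y] zero: DF = P = 9403/10000 ≈ 0.940300
step 3 [3y] swap r/1=323/14251: DF=(1 − 323/14251·(0.974500+0.940300))/(1+323/14251) = 4677/5000 ≈ 0.935400
step 4 [4y] zero: DF = P = 563/625 ≈ 0.900800
step 5 [5y] swap r/1=1283/46227: DF=(1 − 1283/46227·(0.974500+0.940300+0.935400+0.900800))/(1+1283/46227) = 8717/10000 ≈ 0.871700
step 6 [6y] bond c/1=1/50: DF=(473403/500000 − 1/50·(0.974500+0.940300+0.935400+0.900800+0.871700))/(1+1/50) = 1047/1250 ≈ 0.837600
step 7 [7y] swap r/1=1992/62611: DF=(1 − 1992/62611·(0.974500+0.940300+0.935400+0.900800+0.871700+0.837600))/(1+1992/62611) = 1001/1250 ≈ 0.800800
step 8 [8y] zero: DF = P = 7551/10000 ≈ 0.755100

1 1 1949/2000
2 2 9403/10000
3 3 4677/5000
4 4 563/625
5 5 8717/10000
6 6 1047/1250
7 7 1001/1250
8 8 7551/10000
f(6y,8y) = ((1047/1250)/(7551/10000) − 1)/(2) = 275/5034 ≈ 5.4629%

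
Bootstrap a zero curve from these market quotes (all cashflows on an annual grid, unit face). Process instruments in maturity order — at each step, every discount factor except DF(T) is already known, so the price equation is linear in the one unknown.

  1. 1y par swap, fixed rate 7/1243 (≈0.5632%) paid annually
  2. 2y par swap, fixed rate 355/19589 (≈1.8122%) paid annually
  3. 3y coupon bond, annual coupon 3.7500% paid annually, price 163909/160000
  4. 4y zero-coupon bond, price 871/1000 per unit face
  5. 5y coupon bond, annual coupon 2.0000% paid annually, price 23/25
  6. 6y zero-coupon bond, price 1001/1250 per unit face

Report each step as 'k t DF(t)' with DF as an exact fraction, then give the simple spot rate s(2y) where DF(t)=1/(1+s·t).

1 1 1243/1250
2 2 1929/2000
3 3 4583/5000
4 4 871/1000
5 5 1657/2000
6 6 1001/1250
s(2y) = (1/(1929/2000) − 1)/(2) = 71/3858 ≈ 1.8403%

step 1 [1y] swap r/1=7/1243: DF=(1 − 7/1243·(0))/(1+7/1243) = 1243/1250 ≈ 0.994400
step 2 [2y] swap r/1=355/19589: DF=(1 − 355/19589·(0.994400))/(1+355/19589) = 1929/2000 ≈ 0.964500
step 3 [3y] bond c/1=3/80: DF=(163909/160000 − 3/80·(0.994400+0.964500))/(1+3/80) = 4583/5000 ≈ 0.916600
step 4 [4y] zero: DF = P = 871/1000 ≈ 0.871000
step 5 [5y] bond c/1=1/50: DF=(23/25 − 1/50·(0.994400+0.964500+0.916600+0.871000))/(1+1/50) = 1657/2000 ≈ 0.828500
step 6 [6y] zero: DF = P = 1001/1250 ≈ 0.800800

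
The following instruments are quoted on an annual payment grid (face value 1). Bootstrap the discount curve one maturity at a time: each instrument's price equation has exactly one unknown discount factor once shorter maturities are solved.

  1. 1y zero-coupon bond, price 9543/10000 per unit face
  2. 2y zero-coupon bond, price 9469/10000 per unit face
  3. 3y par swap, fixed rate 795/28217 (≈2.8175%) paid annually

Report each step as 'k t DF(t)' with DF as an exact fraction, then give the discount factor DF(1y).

step 1 [1y] zero: DF = P = 9543/10000 ≈ 0.954300
step 2 [2y] zero: DF = P = 9469/10000 ≈ 0.946900
step 3 [3y] swap r/1=795/28217: DF=(1 − 795/28217·(0.954300+0.946900))/(1+795/28217) = 1841/2000 ≈ 0.920500

1 1 9543/10000
2 2 9469/10000
3 3 1841/2000
DF(1y) = 9543/10000 ≈ 0.954300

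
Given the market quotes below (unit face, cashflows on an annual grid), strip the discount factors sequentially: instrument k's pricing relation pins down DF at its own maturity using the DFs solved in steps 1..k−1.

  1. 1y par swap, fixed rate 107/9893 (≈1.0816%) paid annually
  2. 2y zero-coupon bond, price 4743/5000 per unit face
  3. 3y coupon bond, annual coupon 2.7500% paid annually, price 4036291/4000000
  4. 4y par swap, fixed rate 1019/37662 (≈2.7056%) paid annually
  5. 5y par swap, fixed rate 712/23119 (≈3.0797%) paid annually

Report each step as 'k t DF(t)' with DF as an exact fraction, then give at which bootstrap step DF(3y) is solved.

step 1 [1y] swap r/1=107/9893: DF=(1 − 107/9893·(0))/(1+107/9893) = 9893/10000 ≈ 0.989300
step 2 [2y] zero: DF = P = 4743/5000 ≈ 0.948600
step 3 [3y] bond c/1=11/400: DF=(4036291/4000000 − 11/400·(0.989300+0.948600))/(1+11/400) = 4651/5000 ≈ 0.930200
step 4 [4y] swap r/1=1019/37662: DF=(1 − 1019/37662·(0.989300+0.948600+0.930200))/(1+1019/37662) = 8981/10000 ≈ 0.898100
step 5 [5y] swap r/1=712/23119: DF=(1 − 712/23119·(0.989300+0.948600+0.930200+0.898100))/(1+712/23119) = 536/625 ≈ 0.857600

1 1 9893/10000
2 2 4743/5000
3 3 4651/5000
4 4 8981/10000
5 5 536/625
DF(3y) is solved at step 3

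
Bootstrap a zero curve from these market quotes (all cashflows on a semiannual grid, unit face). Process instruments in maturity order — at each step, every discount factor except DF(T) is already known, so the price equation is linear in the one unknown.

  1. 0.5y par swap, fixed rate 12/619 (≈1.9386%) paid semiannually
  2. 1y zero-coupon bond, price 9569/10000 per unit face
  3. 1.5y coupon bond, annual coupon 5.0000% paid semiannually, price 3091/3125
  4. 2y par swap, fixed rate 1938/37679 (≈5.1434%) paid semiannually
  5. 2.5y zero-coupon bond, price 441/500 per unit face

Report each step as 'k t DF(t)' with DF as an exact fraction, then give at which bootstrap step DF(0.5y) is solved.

1 1/2 619/625
2 1 9569/10000
3 3/2 367/400
4 2 9031/10000
5 5/2 441/500
DF(0.5y) is solved at step 1

step 1 [0.5y] swap r/2=6/619: DF=(1 − 6/619·(0))/(1+6/619) = 619/625 ≈ 0.990400
step 2 [1y] zero: DF = P = 9569/10000 ≈ 0.956900
step 3 [1.5y] bond c/2=1/40: DF=(3091/3125 − 1/40·(0.990400+0.956900))/(1+1/40) = 367/400 ≈ 0.917500
step 4 [2y] swap r/2=969/37679: DF=(1 − 969/37679·(0.990400+0.956900+0.917500))/(1+969/37679) = 9031/10000 ≈ 0.903100
step 5 [2.5y] zero: DF = P = 441/500 ≈ 0.882000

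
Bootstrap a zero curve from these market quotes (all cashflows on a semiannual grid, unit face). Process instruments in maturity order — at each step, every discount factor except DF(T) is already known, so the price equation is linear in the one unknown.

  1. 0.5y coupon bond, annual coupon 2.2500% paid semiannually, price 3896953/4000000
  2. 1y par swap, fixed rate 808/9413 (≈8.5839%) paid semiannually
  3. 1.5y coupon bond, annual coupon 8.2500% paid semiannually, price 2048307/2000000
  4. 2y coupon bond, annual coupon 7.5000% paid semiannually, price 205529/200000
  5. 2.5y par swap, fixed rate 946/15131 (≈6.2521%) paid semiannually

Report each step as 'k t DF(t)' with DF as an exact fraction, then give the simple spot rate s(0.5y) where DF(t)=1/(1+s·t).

1 1/2 4817/5000
2 1 1149/1250
3 3/2 909/1000
4 2 556/625
5 5/2 8581/10000
s(0.5y) = (1/(4817/5000) − 1)/(1/2) = 366/4817 ≈ 7.5981%

step 1 [0.5y] bond c/2=9/800: DF=(3896953/4000000 − 9/800·(0))/(1+9/800) = 4817/5000 ≈ 0.963400
step 2 [1y] swap r/2=404/9413: DF=(1 − 404/9413·(0.963400))/(1+404/9413) = 1149/1250 ≈ 0.919200
step 3 [1.5y] bond c/2=33/800: DF=(2048307/2000000 − 33/800·(0.963400+0.919200))/(1+33/800) = 909/1000 ≈ 0.909000
step 4 [2y] bond c/2=3/80: DF=(205529/200000 − 3/80·(0.963400+0.919200+0.909000))/(1+3/80) = 556/625 ≈ 0.889600
step 5 [2.5y] swap r/2=473/15131: DF=(1 − 473/15131·(0.963400+0.919200+0.909000+0.889600))/(1+473/15131) = 8581/10000 ≈ 0.858100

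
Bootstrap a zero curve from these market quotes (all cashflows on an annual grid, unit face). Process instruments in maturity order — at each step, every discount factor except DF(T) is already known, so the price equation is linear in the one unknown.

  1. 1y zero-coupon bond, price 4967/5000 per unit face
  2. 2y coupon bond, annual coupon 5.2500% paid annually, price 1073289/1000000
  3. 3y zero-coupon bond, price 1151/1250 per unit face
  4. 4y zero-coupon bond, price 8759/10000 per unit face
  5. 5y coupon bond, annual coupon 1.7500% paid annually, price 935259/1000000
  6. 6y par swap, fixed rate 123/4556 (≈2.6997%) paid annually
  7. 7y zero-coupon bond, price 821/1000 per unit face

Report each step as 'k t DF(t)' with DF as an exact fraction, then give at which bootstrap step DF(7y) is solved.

1 1 4967/5000
2 2 4851/5000
3 3 1151/1250
4 4 8759/10000
5 5 1709/2000
6 6 2131/2500
7 7 821/1000
DF(7y) is solved at step 7

step 1 [1y] zero: DF = P = 4967/5000 ≈ 0.993400
step 2 [2y] bond c/1=21/400: DF=(1073289/1000000 − 21/400·(0.993400))/(1+21/400) = 4851/5000 ≈ 0.970200
step 3 [3y] zero: DF = P = 1151/1250 ≈ 0.920800
step 4 [4y] zero: DF = P = 8759/10000 ≈ 0.875900
step 5 [5y] bond c/1=7/400: DF=(935259/1000000 − 7/400·(0.993400+0.970200+0.920800+0.875900))/(1+7/400) = 1709/2000 ≈ 0.854500
step 6 [6y] swap r/1=123/4556: DF=(1 − 123/4556·(0.993400+0.970200+0.920800+0.875900+0.854500))/(1+123/4556) = 2131/2500 ≈ 0.852400
step 7 [7y] zero: DF = P = 821/1000 ≈ 0.821000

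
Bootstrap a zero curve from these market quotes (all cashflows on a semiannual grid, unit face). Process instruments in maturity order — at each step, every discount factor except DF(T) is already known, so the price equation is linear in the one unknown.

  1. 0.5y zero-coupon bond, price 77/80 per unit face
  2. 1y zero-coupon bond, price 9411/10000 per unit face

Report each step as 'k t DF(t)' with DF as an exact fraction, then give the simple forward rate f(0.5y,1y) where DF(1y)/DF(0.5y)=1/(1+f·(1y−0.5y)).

1 1/2 77/80
2 1 9411/10000
f(0.5y,1y) = ((77/80)/(9411/10000) − 1)/(1/2) = 428/9411 ≈ 4.5479%

step 1 [0.5y] zero: DF = P = 77/80 ≈ 0.962500
step 2 [1y] zero: DF = P = 9411/10000 ≈ 0.941100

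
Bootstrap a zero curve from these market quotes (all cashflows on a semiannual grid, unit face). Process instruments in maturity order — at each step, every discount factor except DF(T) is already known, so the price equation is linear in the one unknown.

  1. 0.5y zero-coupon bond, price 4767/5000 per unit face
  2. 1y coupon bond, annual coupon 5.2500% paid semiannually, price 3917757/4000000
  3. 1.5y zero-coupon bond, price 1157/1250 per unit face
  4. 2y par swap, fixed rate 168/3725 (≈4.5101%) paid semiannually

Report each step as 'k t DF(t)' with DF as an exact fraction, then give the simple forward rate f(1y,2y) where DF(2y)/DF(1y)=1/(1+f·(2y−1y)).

step 1 [0.5y] zero: DF = P = 4767/5000 ≈ 0.953400
step 2 [1y] bond c/2=21/800: DF=(3917757/4000000 − 21/800·(0.953400))/(1+21/800) = 93/100 ≈ 0.930000
step 3 [1.5y] zero: DF = P = 1157/1250 ≈ 0.925600
step 4 [2y] swap r/2=84/3725: DF=(1 − 84/3725·(0.953400+0.930000+0.925600))/(1+84/3725) = 229/250 ≈ 0.916000

1 1/2 4767/5000
2 1 93/100
3 3/2 1157/1250
4 2 229/250
f(1y,2y) = ((93/100)/(229/250) − 1)/(1) = 7/458 ≈ 1.5284%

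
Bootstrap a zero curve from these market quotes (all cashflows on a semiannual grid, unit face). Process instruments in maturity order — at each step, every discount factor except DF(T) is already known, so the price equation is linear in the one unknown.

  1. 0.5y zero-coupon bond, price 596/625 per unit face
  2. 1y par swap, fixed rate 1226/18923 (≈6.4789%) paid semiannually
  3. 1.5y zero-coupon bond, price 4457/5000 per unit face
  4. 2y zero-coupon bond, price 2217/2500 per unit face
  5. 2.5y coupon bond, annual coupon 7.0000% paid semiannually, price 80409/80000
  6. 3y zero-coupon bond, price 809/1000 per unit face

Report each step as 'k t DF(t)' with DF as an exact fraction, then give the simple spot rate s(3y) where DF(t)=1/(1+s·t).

1 1/2 596/625
2 1 9387/10000
3 3/2 4457/5000
4 2 2217/2500
5 5/2 847/1000
6 3 809/1000
s(3y) = (1/(809/1000) − 1)/(3) = 191/2427 ≈ 7.8698%

step 1 [0.5y] zero: DF = P = 596/625 ≈ 0.953600
step 2 [1y] swap r/2=613/18923: DF=(1 − 613/18923·(0.953600))/(1+613/18923) = 9387/10000 ≈ 0.938700
step 3 [1.5y] zero: DF = P = 4457/5000 ≈ 0.891400
step 4 [2y] zero: DF = P = 2217/2500 ≈ 0.886800
step 5 [2.5y] bond c/2=7/200: DF=(80409/80000 − 7/200·(0.953600+0.938700+0.891400+0.886800))/(1+7/200) = 847/1000 ≈ 0.847000
step 6 [3y] zero: DF = P = 809/1000 ≈ 0.809000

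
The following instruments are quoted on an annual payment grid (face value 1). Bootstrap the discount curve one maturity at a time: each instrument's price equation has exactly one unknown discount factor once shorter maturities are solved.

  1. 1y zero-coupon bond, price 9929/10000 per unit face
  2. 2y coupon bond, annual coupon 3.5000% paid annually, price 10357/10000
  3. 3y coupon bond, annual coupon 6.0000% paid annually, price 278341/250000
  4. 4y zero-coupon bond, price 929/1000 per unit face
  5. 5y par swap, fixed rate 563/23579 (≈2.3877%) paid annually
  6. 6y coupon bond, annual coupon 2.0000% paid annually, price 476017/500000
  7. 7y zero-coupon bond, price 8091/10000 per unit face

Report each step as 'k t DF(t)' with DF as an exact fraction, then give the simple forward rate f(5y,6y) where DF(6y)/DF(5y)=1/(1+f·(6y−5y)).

1 1 9929/10000
2 2 9671/10000
3 3 4697/5000
4 4 929/1000
5 5 4437/5000
6 6 8409/10000
7 7 8091/10000
f(5y,6y) = ((4437/5000)/(8409/10000) − 1)/(1) = 155/2803 ≈ 5.5298%

step 1 [1y] zero: DF = P = 9929/10000 ≈ 0.992900
step 2 [2y] bond c/1=7/200: DF=(10357/10000 − 7/200·(0.992900))/(1+7/200) = 9671/10000 ≈ 0.967100
step 3 [3y] bond c/1=3/50: DF=(278341/250000 − 3/50·(0.992900+0.967100))/(1+3/50) = 4697/5000 ≈ 0.939400
step 4 [4y] zero: DF = P = 929/1000 ≈ 0.929000
step 5 [5y] swap r/1=563/23579: DF=(1 − 563/23579·(0.992900+0.967100+0.939400+0.929000))/(1+563/23579) = 4437/5000 ≈ 0.887400
step 6 [6y] bond c/1=1/50: DF=(476017/500000 − 1/50·(0.992900+0.967100+0.939400+0.929000+0.887400))/(1+1/50) = 8409/10000 ≈ 0.840900
step 7 [7y] zero: DF = P = 8091/10000 ≈ 0.809100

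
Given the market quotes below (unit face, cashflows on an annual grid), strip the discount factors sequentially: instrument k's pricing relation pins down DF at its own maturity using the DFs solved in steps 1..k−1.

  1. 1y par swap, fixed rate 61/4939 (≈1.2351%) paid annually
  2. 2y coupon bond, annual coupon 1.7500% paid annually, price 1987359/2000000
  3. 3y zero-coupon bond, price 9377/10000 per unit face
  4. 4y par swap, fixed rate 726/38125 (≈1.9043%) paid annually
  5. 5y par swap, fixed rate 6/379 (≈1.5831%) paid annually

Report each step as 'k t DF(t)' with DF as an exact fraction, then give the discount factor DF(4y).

step 1 [1y] swap r/1=61/4939: DF=(1 − 61/4939·(0))/(1+61/4939) = 4939/5000 ≈ 0.987800
step 2 [2y] bond c/1=7/400: DF=(1987359/2000000 − 7/400·(0.987800))/(1+7/400) = 2399/2500 ≈ 0.959600
step 3 [3y] zero: DF = P = 9377/10000 ≈ 0.937700
step 4 [4y] swap r/1=726/38125: DF=(1 − 726/38125·(0.987800+0.959600+0.937700))/(1+726/38125) = 4637/5000 ≈ 0.927400
step 5 [5y] swap r/1=6/379: DF=(1 − 6/379·(0.987800+0.959600+0.937700+0.927400))/(1+6/379) = 37/40 ≈ 0.925000

1 1 4939/5000
2 2 2399/2500
3 3 9377/10000
4 4 4637/5000
5 5 37/40
DF(4y) = 4637/5000 ≈ 0.927400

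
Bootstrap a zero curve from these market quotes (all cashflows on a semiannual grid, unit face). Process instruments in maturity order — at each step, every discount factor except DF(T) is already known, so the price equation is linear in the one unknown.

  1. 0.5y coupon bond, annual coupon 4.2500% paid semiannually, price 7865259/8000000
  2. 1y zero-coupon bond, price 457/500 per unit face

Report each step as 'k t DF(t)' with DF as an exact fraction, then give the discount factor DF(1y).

1 1/2 9627/10000
2 1 457/500
DF(1y) = 457/500 ≈ 0.914000

step 1 [0.5y] bond c/2=17/800: DF=(7865259/8000000 − 17/800·(0))/(1+17/800) = 9627/10000 ≈ 0.962700
step 2 [1y] zero: DF = P = 457/500 ≈ 0.914000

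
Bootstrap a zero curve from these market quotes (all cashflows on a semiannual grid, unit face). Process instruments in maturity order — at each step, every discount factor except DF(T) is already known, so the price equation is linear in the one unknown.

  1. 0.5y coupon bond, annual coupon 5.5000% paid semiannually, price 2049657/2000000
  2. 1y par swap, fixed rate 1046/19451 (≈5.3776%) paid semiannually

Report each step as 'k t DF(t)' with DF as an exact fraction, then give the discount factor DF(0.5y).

step 1 [0.5y] bond c/2=11/400: DF=(2049657/2000000 − 11/400·(0))/(1+11/400) = 4987/5000 ≈ 0.997400
step 2 [1y] swap r/2=523/19451: DF=(1 − 523/19451·(0.997400))/(1+523/19451) = 9477/10000 ≈ 0.947700

1 1/2 4987/5000
2 1 9477/10000
DF(0.5y) = 4987/5000 ≈ 0.997400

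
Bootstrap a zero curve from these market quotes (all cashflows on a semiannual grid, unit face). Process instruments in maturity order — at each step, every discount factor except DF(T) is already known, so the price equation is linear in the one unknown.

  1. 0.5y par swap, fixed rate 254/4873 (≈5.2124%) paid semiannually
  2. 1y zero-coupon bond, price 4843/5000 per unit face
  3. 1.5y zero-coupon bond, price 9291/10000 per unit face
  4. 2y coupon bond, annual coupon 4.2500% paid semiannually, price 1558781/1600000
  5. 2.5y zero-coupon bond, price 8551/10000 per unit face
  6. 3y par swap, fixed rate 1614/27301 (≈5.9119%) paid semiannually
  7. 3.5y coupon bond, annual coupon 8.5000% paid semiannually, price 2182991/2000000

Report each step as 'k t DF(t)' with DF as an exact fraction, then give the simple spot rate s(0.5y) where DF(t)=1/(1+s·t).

1 1/2 4873/5000
2 1 4843/5000
3 3/2 9291/10000
4 2 4471/5000
5 5/2 8551/10000
6 3 4193/5000
7 7/2 2061/2500
s(0.5y) = (1/(4873/5000) − 1)/(1/2) = 254/4873 ≈ 5.2124%

step 1 [0.5y] swap r/2=127/4873: DF=(1 − 127/4873·(0))/(1+127/4873) = 4873/5000 ≈ 0.974600
step 2 [1y] zero: DF = P = 4843/5000 ≈ 0.968600
step 3 [1.5y] zero: DF = P = 9291/10000 ≈ 0.929100
step 4 [2y] bond c/2=17/800: DF=(1558781/1600000 − 17/800·(0.974600+0.968600+0.929100))/(1+17/800) = 4471/5000 ≈ 0.894200
step 5 [2.5y] zero: DF = P = 8551/10000 ≈ 0.855100
step 6 [3y] swap r/2=807/27301: DF=(1 − 807/27301·(0.974600+0.968600+0.929100+0.894200+0.855100))/(1+807/27301) = 4193/5000 ≈ 0.838600
step 7 [3.5y] bond c/2=17/400: DF=(2182991/2000000 − 17/400·(0.974600+0.968600+0.929100+0.894200+0.855100+0.838600))/(1+17/400) = 2061/2500 ≈ 0.824400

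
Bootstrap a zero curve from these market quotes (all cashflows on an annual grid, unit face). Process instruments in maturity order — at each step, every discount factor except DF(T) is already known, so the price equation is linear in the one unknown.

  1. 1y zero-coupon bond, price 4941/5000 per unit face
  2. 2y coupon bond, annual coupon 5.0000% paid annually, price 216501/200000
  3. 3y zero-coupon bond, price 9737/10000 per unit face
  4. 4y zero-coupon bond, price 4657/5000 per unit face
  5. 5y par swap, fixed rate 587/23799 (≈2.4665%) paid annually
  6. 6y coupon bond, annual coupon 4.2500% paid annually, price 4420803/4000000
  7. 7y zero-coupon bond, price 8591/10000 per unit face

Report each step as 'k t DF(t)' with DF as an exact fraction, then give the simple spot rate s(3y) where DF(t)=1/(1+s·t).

step 1 [1y] zero: DF = P = 4941/5000 ≈ 0.988200
step 2 [2y] bond c/1=1/20: DF=(216501/200000 − 1/20·(0.988200))/(1+1/20) = 9839/10000 ≈ 0.983900
step 3 [3y] zero: DF = P = 9737/10000 ≈ 0.973700
step 4 [4y] zero: DF = P = 4657/5000 ≈ 0.931400
step 5 [5y] swap r/1=587/23799: DF=(1 − 587/23799·(0.988200+0.983900+0.973700+0.931400))/(1+587/23799) = 4413/5000 ≈ 0.882600
step 6 [6y] bond c/1=17/400: DF=(4420803/4000000 − 17/400·(0.988200+0.983900+0.973700+0.931400+0.882600))/(1+17/400) = 8661/10000 ≈ 0.866100
step 7 [7y] zero: DF = P = 8591/10000 ≈ 0.859100

1 1 4941/5000
2 2 9839/10000
3 3 9737/10000
4 4 4657/5000
5 5 4413/5000
6 6 8661/10000
7 7 8591/10000
s(3y) = (1/(9737/10000) − 1)/(3) = 263/29211 ≈ 0.9003%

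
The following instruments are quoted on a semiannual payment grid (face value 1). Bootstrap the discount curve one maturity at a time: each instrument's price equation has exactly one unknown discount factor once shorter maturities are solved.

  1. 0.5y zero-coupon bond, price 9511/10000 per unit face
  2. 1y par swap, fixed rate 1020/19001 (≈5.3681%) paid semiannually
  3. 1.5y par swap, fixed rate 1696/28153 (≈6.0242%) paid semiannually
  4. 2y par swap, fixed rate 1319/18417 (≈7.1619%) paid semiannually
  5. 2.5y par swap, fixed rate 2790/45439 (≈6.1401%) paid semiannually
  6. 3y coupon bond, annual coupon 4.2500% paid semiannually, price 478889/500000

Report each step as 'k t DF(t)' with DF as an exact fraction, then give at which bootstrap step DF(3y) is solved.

step 1 [0.5y] zero: DF = P = 9511/10000 ≈ 0.951100
step 2 [1y] swap r/2=510/19001: DF=(1 − 510/19001·(0.951100))/(1+510/19001) = 949/1000 ≈ 0.949000
step 3 [1.5y] swap r/2=848/28153: DF=(1 − 848/28153·(0.951100+0.949000))/(1+848/28153) = 572/625 ≈ 0.915200
step 4 [2y] swap r/2=1319/36834: DF=(1 − 1319/36834·(0.951100+0.949000+0.915200))/(1+1319/36834) = 8681/10000 ≈ 0.868100
step 5 [2.5y] swap r/2=1395/45439: DF=(1 − 1395/45439·(0.951100+0.949000+0.915200+0.868100))/(1+1395/45439) = 1721/2000 ≈ 0.860500
step 6 [3y] bond c/2=17/800: DF=(478889/500000 − 17/800·(0.951100+0.949000+0.915200+0.868100+0.860500))/(1+17/800) = 8433/10000 ≈ 0.843300

1 1/2 9511/10000
2 1 949/1000
3 3/2 572/625
4 2 8681/10000
5 5/2 1721/2000
6 3 8433/10000
DF(3y) is solved at step 6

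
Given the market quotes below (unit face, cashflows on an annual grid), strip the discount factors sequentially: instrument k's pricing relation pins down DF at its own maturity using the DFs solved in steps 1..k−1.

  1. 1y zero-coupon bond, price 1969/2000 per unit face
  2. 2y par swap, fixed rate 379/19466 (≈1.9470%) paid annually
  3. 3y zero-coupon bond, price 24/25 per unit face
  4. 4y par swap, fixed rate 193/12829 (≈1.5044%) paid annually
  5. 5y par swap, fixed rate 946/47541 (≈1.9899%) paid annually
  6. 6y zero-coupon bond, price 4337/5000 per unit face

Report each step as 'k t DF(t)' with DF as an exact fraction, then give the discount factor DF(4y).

1 1 1969/2000
2 2 9621/10000
3 3 24/25
4 4 9421/10000
5 5 4527/5000
6 6 4337/5000
DF(4y) = 9421/10000 ≈ 0.942100

step 1 [1y] zero: DF = P = 1969/2000 ≈ 0.984500
step 2 [2y] swap r/1=379/19466: DF=(1 − 379/19466·(0.984500))/(1+379/19466) = 9621/10000 ≈ 0.962100
step 3 [3y] zero: DF = P = 24/25 ≈ 0.960000
step 4 [4y] swap r/1=193/12829: DF=(1 − 193/12829·(0.984500+0.962100+0.960000))/(1+193/12829) = 9421/10000 ≈ 0.942100
step 5 [5y] swap r/1=946/47541: DF=(1 − 946/47541·(0.984500+0.962100+0.960000+0.942100))/(1+946/47541) = 4527/5000 ≈ 0.905400
step 6 [6y] zero: DF = P = 4337/5000 ≈ 0.867400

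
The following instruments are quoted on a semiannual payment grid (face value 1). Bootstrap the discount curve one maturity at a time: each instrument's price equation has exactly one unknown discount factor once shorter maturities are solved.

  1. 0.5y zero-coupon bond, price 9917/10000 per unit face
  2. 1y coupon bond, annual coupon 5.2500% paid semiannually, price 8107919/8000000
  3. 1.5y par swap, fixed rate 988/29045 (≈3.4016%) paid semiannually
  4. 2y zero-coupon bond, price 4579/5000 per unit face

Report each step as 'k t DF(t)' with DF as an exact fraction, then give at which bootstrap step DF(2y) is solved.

1 1/2 9917/10000
2 1 4811/5000
3 3/2 4753/5000
4 2 4579/5000
DF(2y) is solved at step 4

step 1 [0.5y] zero: DF = P = 9917/10000 ≈ 0.991700
step 2 [1y] bond c/2=21/800: DF=(8107919/8000000 − 21/800·(0.991700))/(1+21/800) = 4811/5000 ≈ 0.962200
step 3 [1.5y] swap r/2=494/29045: DF=(1 − 494/29045·(0.991700+0.962200))/(1+494/29045) = 4753/5000 ≈ 0.950600
step 4 [2y] zero: DF = P = 4579/5000 ≈ 0.915800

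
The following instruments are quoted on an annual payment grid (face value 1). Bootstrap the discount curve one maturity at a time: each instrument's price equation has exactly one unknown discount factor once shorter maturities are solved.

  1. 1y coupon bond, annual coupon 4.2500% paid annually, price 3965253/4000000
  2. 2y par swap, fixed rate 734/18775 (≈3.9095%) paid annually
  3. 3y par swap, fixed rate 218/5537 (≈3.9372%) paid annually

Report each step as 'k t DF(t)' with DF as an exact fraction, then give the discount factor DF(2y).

step 1 [1y] bond c/1=17/400: DF=(3965253/4000000 − 17/400·(0))/(1+17/400) = 9509/10000 ≈ 0.950900
step 2 [2y] swap r/1=734/18775: DF=(1 − 734/18775·(0.950900))/(1+734/18775) = 4633/5000 ≈ 0.926600
step 3 [3y] swap r/1=218/5537: DF=(1 − 218/5537·(0.950900+0.926600))/(1+218/5537) = 891/1000 ≈ 0.891000

1 1 9509/10000
2 2 4633/5000
3 3 891/1000
DF(2y) = 4633/5000 ≈ 0.926600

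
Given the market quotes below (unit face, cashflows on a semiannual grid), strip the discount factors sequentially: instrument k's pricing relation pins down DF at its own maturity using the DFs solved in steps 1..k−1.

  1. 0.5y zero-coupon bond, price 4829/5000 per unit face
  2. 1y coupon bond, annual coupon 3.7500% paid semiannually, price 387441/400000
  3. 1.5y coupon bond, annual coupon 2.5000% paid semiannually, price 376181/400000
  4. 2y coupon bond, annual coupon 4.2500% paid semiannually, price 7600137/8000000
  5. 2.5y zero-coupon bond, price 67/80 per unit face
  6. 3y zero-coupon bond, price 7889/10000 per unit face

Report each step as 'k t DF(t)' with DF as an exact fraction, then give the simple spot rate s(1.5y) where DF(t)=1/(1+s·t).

step 1 [0.5y] zero: DF = P = 4829/5000 ≈ 0.965800
step 2 [1y] bond c/2=3/160: DF=(387441/400000 − 3/160·(0.965800))/(1+3/160) = 933/1000 ≈ 0.933000
step 3 [1.5y] bond c/2=1/80: DF=(376181/400000 − 1/80·(0.965800+0.933000))/(1+1/80) = 4527/5000 ≈ 0.905400
step 4 [2y] bond c/2=17/800: DF=(7600137/8000000 − 17/800·(0.965800+0.933000+0.905400))/(1+17/800) = 8719/10000 ≈ 0.871900
step 5 [2.5y] zero: DF = P = 67/80 ≈ 0.837500
step 6 [3y] zero: DF = P = 7889/10000 ≈ 0.788900

1 1/2 4829/5000
2 1 933/1000
3 3/2 4527/5000
4 2 8719/10000
5 5/2 67/80
6 3 7889/10000
s(1.5y) = (1/(4527/5000) − 1)/(3/2) = 946/13581 ≈ 6.9656%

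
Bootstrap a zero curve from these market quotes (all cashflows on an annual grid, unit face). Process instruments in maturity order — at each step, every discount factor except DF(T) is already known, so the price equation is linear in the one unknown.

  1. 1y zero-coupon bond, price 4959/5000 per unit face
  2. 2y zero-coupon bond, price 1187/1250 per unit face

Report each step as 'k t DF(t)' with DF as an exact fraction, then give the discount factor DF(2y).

step 1 [1y] zero: DF = P = 4959/5000 ≈ 0.991800
step 2 [2y] zero: DF = P = 1187/1250 ≈ 0.949600

1 1 4959/5000
2 2 1187/1250
DF(2y) = 1187/1250 ≈ 0.949600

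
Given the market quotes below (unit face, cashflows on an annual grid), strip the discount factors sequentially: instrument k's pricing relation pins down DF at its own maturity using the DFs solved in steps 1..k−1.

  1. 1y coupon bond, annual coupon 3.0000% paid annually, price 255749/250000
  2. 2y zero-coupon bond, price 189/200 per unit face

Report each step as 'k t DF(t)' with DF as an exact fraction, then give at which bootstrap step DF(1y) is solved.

1 1 2483/2500
2 2 189/200
DF(1y) is solved at step 1

step 1 [1y] bond c/1=3/100: DF=(255749/250000 − 3/100·(0))/(1+3/100) = 2483/2500 ≈ 0.993200
step 2 [2y] zero: DF = P = 189/200 ≈ 0.945000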